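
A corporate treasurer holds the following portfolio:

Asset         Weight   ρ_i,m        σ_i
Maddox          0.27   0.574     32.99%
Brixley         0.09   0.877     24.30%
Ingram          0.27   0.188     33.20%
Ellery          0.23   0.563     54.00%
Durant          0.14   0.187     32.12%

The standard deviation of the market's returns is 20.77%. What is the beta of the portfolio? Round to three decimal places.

β_Maddox = 0.574 × 32.99% / 20.77% = 0.9117
β_Brixley = 0.877 × 24.30% / 20.77% = 1.0261
β_Ingram = 0.188 × 33.20% / 20.77% = 0.3005
β_Ellery = 0.563 × 54.00% / 20.77% = 1.4637
β_Durant = 0.187 × 32.12% / 20.77% = 0.2892
β_P = Σ w_i β_i = 0.27×0.9117 + 0.09×1.0261 + 0.27×0.3005 + 0.23×1.4637 + 0.14×0.2892 = 0.7968

0.797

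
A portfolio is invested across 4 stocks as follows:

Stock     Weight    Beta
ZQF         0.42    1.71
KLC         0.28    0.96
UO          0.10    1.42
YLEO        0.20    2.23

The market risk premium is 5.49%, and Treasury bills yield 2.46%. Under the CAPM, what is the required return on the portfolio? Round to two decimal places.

11.11%

β_P = Σ w_i β_i = 0.42×1.71 + 0.28×0.96 + 0.10×1.42 + 0.20×2.23 = 1.5750
E(R_P) = R_f + β_P × MRP = 2.46% + 1.5750 × 5.49% = 11.11%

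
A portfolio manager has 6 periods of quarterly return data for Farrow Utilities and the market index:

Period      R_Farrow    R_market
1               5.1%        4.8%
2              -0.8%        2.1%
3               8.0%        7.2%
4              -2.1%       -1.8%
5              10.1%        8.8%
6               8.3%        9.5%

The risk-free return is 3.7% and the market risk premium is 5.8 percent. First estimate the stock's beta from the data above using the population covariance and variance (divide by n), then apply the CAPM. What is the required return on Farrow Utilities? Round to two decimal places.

10.23%

Mean R_i = (5.1 − 0.8 + 8.0 − 2.1 + 10.1 + 8.3) / 6 = 4.7667%
Mean R_m = (4.8 + 2.1 + 7.2 − 1.8 + 8.8 + 9.5) / 6 = 5.1000%
Σ(R_i − R̄_i)(R_m − R̄_m) = 106.0500  ⇒  Cov = 106.0500 / 6 = 17.6750
Σ(R_m − R̄_m)² = 94.1600  ⇒  Var(R_m) = 94.1600 / 6 = 15.6933
β = Cov / Var(R_m) = 17.6750 / 15.6933 = 1.1263
E(R) = R_f + β × MRP = 3.7% + 1.1263 × 5.8% = 10.23%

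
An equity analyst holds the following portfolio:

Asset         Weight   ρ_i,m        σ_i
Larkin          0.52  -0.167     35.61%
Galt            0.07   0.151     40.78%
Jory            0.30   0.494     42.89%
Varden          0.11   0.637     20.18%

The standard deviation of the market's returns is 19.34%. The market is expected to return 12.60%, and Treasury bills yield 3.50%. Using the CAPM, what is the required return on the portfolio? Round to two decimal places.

β_Larkin = -0.167 × 35.61% / 19.34% = -0.3075
β_Galt = 0.151 × 40.78% / 19.34% = 0.3184
β_Jory = 0.494 × 42.89% / 19.34% = 1.0955
β_Varden = 0.637 × 20.18% / 19.34% = 0.6647
β_P = Σ w_i β_i = 0.52×-0.3075 + 0.07×0.3184 + 0.30×1.0955 + 0.11×0.6647 = 0.2642
MRP = 12.60% − 3.50% = 9.10%
E(R_P) = R_f + β_P × MRP = 3.50% + 0.2642 × 9.10% = 5.90%

5.90%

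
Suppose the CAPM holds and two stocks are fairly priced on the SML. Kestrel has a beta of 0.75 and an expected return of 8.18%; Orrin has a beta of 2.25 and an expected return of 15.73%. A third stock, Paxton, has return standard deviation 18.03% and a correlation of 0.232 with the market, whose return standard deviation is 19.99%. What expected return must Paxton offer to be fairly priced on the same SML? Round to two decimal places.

5.46%

MRP = (15.73% − 8.18%) / (2.25 − 0.75) = 5.0333%
R_f = 8.18% − 0.75 × 5.0333% = 4.4050%
β_Paxton = ρ·σ_i/σ_m = 0.232 × 18.03 / 19.99 = 0.2093
E(R_Paxton) = R_f + β × MRP = 4.4050% + 0.2093 × 5.0333% = 5.46%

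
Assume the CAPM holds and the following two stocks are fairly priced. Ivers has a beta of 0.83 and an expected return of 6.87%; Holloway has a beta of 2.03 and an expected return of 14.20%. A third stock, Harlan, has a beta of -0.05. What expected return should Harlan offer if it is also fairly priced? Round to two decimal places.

MRP (SML slope) = (14.20% − 6.87%) / (2.03 − 0.83) = 7.33% / 1.20 = 6.1083%
R_f (intercept) = 6.87% − 0.83 × 6.1083% = 1.8001%
E(R_Harlan) = R_f + β × MRP = 1.8001% + -0.05 × 6.1083% = 1.49%

1.49%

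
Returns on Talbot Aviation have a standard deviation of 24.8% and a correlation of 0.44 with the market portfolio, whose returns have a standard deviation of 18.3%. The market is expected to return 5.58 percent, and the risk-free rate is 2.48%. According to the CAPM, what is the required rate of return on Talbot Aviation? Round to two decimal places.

β = ρ × σ_i / σ_m = 0.44 × 24.8% / 18.3% = 0.5963
MRP = 5.58% − 2.48% = 3.10%
E(R) = 2.48% + 0.5963 × 3.10% = 4.33%

4.33%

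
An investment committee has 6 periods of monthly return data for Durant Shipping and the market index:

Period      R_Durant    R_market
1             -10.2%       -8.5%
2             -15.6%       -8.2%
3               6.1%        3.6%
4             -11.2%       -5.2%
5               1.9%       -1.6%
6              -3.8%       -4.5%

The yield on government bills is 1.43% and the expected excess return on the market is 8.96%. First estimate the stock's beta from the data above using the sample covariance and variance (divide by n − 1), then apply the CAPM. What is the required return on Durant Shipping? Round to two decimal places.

Mean R_i = (-10.2 − 15.6 + 6.1 − 11.2 + 1.9 − 3.8) / 6 = -5.4667%
Mean R_m = (-8.5 − 8.2 + 3.6 − 5.2 − 1.6 − 4.5) / 6 = -4.0667%
Σ(R_i − R̄_i)(R_m − R̄_m) = 175.4933  ⇒  Cov = 175.4933 / 5 = 35.0987
Σ(R_m − R̄_m)² = 103.0733  ⇒  Var(R_m) = 103.0733 / 5 = 20.6147
β = Cov / Var(R_m) = 35.0987 / 20.6147 = 1.7026
E(R) = R_f + β × MRP = 1.43% + 1.7026 × 8.96% = 16.69%

16.69%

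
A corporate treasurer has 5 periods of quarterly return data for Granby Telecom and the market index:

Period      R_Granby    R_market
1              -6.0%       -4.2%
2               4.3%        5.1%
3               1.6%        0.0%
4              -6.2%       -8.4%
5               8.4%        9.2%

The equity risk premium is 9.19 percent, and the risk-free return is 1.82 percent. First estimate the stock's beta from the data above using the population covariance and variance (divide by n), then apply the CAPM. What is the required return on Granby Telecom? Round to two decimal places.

Mean R_i = (-6.0 + 4.3 + 1.6 − 6.2 + 8.4) / 5 = 0.4200%
Mean R_m = (-4.2 + 5.1 + 0.0 − 8.4 + 9.2) / 5 = 0.3400%
Σ(R_i − R̄_i)(R_m − R̄_m) = 175.7760  ⇒  Cov = 175.7760 / 5 = 35.1552
Σ(R_m − R̄_m)² = 198.2720  ⇒  Var(R_m) = 198.2720 / 5 = 39.6544
β = Cov / Var(R_m) = 35.1552 / 39.6544 = 0.8865
E(R) = R_f + β × MRP = 1.82% + 0.8865 × 9.19% = 9.97%

9.97%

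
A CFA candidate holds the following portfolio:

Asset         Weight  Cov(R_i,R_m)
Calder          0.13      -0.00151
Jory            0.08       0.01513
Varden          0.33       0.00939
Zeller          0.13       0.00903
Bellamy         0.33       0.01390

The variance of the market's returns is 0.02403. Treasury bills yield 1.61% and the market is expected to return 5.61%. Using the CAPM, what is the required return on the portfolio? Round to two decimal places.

3.25%

β_Calder = -0.00151 / 0.02403 = -0.0628
β_Jory = 0.01513 / 0.02403 = 0.6296
β_Varden = 0.00939 / 0.02403 = 0.3908
β_Zeller = 0.00903 / 0.02403 = 0.3758
β_Bellamy = 0.01390 / 0.02403 = 0.5784
β_P = Σ w_i β_i = 0.13×-0.0628 + 0.08×0.6296 + 0.33×0.3908 + 0.13×0.3758 + 0.33×0.5784 = 0.4109
MRP = 5.61% − 1.61% = 4.00%
E(R_P) = R_f + β_P × MRP = 1.61% + 0.4109 × 4.00% = 3.25%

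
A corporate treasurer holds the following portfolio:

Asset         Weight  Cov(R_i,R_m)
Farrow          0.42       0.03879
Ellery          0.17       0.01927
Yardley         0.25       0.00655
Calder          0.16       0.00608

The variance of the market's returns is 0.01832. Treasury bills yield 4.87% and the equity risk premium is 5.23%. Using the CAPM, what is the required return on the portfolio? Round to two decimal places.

β_Farrow = 0.03879 / 0.01832 = 2.1174
β_Ellery = 0.01927 / 0.01832 = 1.0519
β_Yardley = 0.00655 / 0.01832 = 0.3575
β_Calder = 0.00608 / 0.01832 = 0.3319
β_P = Σ w_i β_i = 0.42×2.1174 + 0.17×1.0519 + 0.25×0.3575 + 0.16×0.3319 = 1.2106
E(R_P) = R_f + β_P × MRP = 4.87% + 1.2106 × 5.23% = 11.20%

11.20%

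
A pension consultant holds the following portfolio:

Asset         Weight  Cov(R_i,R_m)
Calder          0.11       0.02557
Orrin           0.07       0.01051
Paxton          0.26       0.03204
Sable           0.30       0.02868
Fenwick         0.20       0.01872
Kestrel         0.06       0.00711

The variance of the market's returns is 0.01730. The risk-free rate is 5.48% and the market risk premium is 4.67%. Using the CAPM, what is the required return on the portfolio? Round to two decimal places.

12.13%

β_Calder = 0.02557 / 0.01730 = 1.4780
β_Orrin = 0.01051 / 0.01730 = 0.6075
β_Paxton = 0.03204 / 0.01730 = 1.8520
β_Sable = 0.02868 / 0.01730 = 1.6578
β_Fenwick = 0.01872 / 0.01730 = 1.0821
β_Kestrel = 0.00711 / 0.01730 = 0.4110
β_P = Σ w_i β_i = 0.11×1.4780 + 0.07×0.6075 + 0.26×1.8520 + 0.30×1.6578 + 0.20×1.0821 + 0.06×0.4110 = 1.4250
E(R_P) = R_f + β_P × MRP = 5.48% + 1.4250 × 4.67% = 12.13%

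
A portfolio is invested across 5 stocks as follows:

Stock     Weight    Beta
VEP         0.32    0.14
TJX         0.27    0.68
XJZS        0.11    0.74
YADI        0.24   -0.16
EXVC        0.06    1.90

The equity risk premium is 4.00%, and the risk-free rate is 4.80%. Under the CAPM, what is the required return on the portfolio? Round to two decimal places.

β_P = Σ w_i β_i = 0.32×0.14 + 0.27×0.68 + 0.11×0.74 + 0.24×-0.16 + 0.06×1.90 = 0.3854
E(R_P) = R_f + β_P × MRP = 4.80% + 0.3854 × 4.00% = 6.34%

6.34%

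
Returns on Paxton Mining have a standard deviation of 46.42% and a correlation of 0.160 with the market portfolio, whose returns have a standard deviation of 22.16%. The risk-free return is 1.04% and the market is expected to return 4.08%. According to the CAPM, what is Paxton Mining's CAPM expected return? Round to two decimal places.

β = ρ × σ_i / σ_m = 0.160 × 46.42% / 22.16% = 0.3352
MRP = 4.08% − 1.04% = 3.04%
E(R) = 1.04% + 0.3352 × 3.04% = 2.06%

2.06%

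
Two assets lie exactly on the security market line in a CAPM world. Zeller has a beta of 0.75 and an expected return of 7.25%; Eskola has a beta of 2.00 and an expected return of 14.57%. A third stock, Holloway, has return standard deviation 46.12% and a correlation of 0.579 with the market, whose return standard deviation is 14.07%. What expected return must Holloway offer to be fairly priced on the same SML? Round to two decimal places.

13.97%

MRP = (14.57% − 7.25%) / (2.00 − 0.75) = 5.8560%
R_f = 7.25% − 0.75 × 5.8560% = 2.8580%
β_Holloway = ρ·σ_i/σ_m = 0.579 × 46.12 / 14.07 = 1.8979
E(R_Holloway) = R_f + β × MRP = 2.8580% + 1.8979 × 5.8560% = 13.97%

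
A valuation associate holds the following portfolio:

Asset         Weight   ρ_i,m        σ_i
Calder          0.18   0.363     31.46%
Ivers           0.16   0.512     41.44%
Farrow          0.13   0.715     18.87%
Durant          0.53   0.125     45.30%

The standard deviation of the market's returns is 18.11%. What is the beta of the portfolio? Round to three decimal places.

β_Calder = 0.363 × 31.46% / 18.11% = 0.6306
β_Ivers = 0.512 × 41.44% / 18.11% = 1.1716
β_Farrow = 0.715 × 18.87% / 18.11% = 0.7450
β_Durant = 0.125 × 45.30% / 18.11% = 0.3127
β_P = Σ w_i β_i = 0.18×0.6306 + 0.16×1.1716 + 0.13×0.7450 + 0.53×0.3127 = 0.5635

0.564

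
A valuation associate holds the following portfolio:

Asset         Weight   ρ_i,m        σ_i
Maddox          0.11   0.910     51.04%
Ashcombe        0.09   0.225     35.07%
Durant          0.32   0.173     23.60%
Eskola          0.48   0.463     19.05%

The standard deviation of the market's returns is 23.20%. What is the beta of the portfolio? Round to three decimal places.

0.490

β_Maddox = 0.910 × 51.04% / 23.20% = 2.0020
β_Ashcombe = 0.225 × 35.07% / 23.20% = 0.3401
β_Durant = 0.173 × 23.60% / 23.20% = 0.1760
β_Eskola = 0.463 × 19.05% / 23.20% = 0.3802
β_P = Σ w_i β_i = 0.11×2.0020 + 0.09×0.3401 + 0.32×0.1760 + 0.48×0.3802 = 0.4896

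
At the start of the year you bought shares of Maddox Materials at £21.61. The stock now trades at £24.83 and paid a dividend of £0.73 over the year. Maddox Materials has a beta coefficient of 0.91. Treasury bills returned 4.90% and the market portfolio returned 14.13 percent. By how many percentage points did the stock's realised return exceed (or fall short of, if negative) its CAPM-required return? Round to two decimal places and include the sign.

+4.98%

Realised HPR = (P1 + D1 − P0) / P0 = (24.83 + 0.73 − 21.61) / 21.61 = 3.95 / 21.61 = 18.2786%
MRP = 14.13% − 4.90% = 9.23%
CAPM required = R_f + β·MRP = 4.90% + 0.91 × 9.23% = 13.2993%
α = realised − required = 18.2786% − 13.2993% = +4.98%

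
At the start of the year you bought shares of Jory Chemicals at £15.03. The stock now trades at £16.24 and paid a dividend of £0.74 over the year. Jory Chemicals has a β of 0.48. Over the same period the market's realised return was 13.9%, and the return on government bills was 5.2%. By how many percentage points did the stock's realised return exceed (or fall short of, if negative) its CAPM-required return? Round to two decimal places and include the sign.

+3.60%

Realised HPR = (P1 + D1 − P0) / P0 = (16.24 + 0.74 − 15.03) / 15.03 = 1.95 / 15.03 = 12.9741%
MRP = 13.9% − 5.2% = 8.70%
CAPM required = R_f + β·MRP = 5.2% + 0.48 × 8.7% = 9.3760%
α = realised − required = 12.9741% − 9.3760% = +3.60%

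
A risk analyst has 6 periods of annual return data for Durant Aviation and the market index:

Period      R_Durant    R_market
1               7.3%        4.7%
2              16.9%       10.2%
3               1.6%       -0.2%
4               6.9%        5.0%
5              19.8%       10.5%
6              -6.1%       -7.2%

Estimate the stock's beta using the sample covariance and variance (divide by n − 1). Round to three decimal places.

Mean R_i = (7.3 + 16.9 + 1.6 + 6.9 + 19.8 − 6.1) / 6 = 7.7333%
Mean R_m = (4.7 + 10.2 − 0.2 + 5.0 + 10.5 − 7.2) / 6 = 3.8333%
Σ(R_i − R̄_i)(R_m − R̄_m) = 314.8233  ⇒  Cov = 314.8233 / 5 = 62.9647
Σ(R_m − R̄_m)² = 225.0933  ⇒  Var(R_m) = 225.0933 / 5 = 45.0187
β = Cov / Var(R_m) = 62.9647 / 45.0187 = 1.3986

1.399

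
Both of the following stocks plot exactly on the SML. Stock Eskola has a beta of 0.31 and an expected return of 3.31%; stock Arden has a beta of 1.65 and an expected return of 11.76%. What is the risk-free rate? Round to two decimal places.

Both satisfy E(R) = R_f + β·MRP, so the slope of the SML is
MRP = (11.76% − 3.31%) / (1.65 − 0.31) = 8.45% / 1.34 = 6.3060%
R_f = E(R_Eskola) − β_Eskola·MRP = 3.31% − 0.31 × 6.3060% = 1.3551%

1.36%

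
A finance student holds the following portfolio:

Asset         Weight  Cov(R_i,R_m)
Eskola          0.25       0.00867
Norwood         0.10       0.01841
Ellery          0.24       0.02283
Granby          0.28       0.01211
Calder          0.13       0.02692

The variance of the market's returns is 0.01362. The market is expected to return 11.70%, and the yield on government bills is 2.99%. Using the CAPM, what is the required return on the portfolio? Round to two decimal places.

13.46%

β_Eskola = 0.00867 / 0.01362 = 0.6366
β_Norwood = 0.01841 / 0.01362 = 1.3517
β_Ellery = 0.02283 / 0.01362 = 1.6762
β_Granby = 0.01211 / 0.01362 = 0.8891
β_Calder = 0.02692 / 0.01362 = 1.9765
β_P = Σ w_i β_i = 0.25×0.6366 + 0.10×1.3517 + 0.24×1.6762 + 0.28×0.8891 + 0.13×1.9765 = 1.2025
MRP = 11.70% − 2.99% = 8.71%
E(R_P) = R_f + β_P × MRP = 2.99% + 1.2025 × 8.71% = 13.46%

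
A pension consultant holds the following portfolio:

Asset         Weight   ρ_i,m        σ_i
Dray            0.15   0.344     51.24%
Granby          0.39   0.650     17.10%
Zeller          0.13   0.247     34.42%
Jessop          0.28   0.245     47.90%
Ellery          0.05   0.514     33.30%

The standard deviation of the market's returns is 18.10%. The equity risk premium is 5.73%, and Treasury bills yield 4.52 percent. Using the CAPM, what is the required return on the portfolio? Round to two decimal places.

β_Dray = 0.344 × 51.24% / 18.10% = 0.9738
β_Granby = 0.650 × 17.10% / 18.10% = 0.6141
β_Zeller = 0.247 × 34.42% / 18.10% = 0.4697
β_Jessop = 0.245 × 47.90% / 18.10% = 0.6484
β_Ellery = 0.514 × 33.30% / 18.10% = 0.9456
β_P = Σ w_i β_i = 0.15×0.9738 + 0.39×0.6141 + 0.13×0.4697 + 0.28×0.6484 + 0.05×0.9456 = 0.6755
E(R_P) = R_f + β_P × MRP = 4.52% + 0.6755 × 5.73% = 8.39%

8.39%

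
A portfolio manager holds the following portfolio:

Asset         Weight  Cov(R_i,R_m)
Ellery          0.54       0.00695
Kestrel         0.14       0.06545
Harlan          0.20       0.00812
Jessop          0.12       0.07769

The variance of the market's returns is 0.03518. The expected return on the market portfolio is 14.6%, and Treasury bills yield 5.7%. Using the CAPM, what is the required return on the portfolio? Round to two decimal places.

β_Ellery = 0.00695 / 0.03518 = 0.1976
β_Kestrel = 0.06545 / 0.03518 = 1.8604
β_Harlan = 0.00812 / 0.03518 = 0.2308
β_Jessop = 0.07769 / 0.03518 = 2.2084
β_P = Σ w_i β_i = 0.54×0.1976 + 0.14×1.8604 + 0.20×0.2308 + 0.12×2.2084 = 0.6783
MRP = 14.6% − 5.7% = 8.90%
E(R_P) = R_f + β_P × MRP = 5.7% + 0.6783 × 8.9% = 11.74%

11.74%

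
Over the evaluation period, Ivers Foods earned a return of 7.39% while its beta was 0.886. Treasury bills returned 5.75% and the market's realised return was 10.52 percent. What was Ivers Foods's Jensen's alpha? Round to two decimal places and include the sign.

-2.59%

Market excess return = 10.52% − 5.75% = 4.77%
CAPM benchmark = R_f + β(R_m − R_f) = 5.75% + 0.886 × 4.77% = 9.97622%
α = actual − benchmark = 7.39% − 9.97622% = -2.59%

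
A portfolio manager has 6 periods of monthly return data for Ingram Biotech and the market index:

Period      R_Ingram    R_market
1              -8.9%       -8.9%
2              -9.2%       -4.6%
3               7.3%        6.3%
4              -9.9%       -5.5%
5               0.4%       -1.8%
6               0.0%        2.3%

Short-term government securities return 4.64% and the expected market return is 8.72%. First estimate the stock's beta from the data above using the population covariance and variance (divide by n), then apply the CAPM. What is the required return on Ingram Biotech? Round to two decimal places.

9.41%

Mean R_i = (-8.9 − 9.2 + 7.3 − 9.9 + 0.4 + 0.0) / 6 = -3.3833%
Mean R_m = (-8.9 − 4.6 + 6.3 − 5.5 − 1.8 + 2.3) / 6 = -2.0333%
Σ(R_i − R̄_i)(R_m − R̄_m) = 179.9733  ⇒  Cov = 179.9733 / 6 = 29.9956
Σ(R_m − R̄_m)² = 154.0333  ⇒  Var(R_m) = 154.0333 / 6 = 25.6722
β = Cov / Var(R_m) = 29.9956 / 25.6722 = 1.1684
MRP = 8.72% − 4.64% = 4.08%
E(R) = R_f + β × MRP = 4.64% + 1.1684 × 4.08% = 9.41%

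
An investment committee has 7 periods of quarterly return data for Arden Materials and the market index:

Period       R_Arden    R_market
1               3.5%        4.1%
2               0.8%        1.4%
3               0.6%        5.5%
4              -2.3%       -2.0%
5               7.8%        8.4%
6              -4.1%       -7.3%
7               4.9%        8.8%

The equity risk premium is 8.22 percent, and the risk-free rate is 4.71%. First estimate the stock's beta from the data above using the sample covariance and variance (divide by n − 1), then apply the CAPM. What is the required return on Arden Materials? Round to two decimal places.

10.04%

Mean R_i = (3.5 + 0.8 + 0.6 − 2.3 + 7.8 − 4.1 + 4.9) / 7 = 1.6000%
Mean R_m = (4.1 + 1.4 + 5.5 − 2.0 + 8.4 − 7.3 + 8.8) / 7 = 2.7000%
Σ(R_i − R̄_i)(R_m − R̄_m) = 131.7000  ⇒  Cov = 131.7000 / 6 = 21.9500
Σ(R_m − R̄_m)² = 203.2800  ⇒  Var(R_m) = 203.2800 / 6 = 33.8800
β = Cov / Var(R_m) = 21.9500 / 33.8800 = 0.6479
E(R) = R_f + β × MRP = 4.71% + 0.6479 × 8.22% = 10.04%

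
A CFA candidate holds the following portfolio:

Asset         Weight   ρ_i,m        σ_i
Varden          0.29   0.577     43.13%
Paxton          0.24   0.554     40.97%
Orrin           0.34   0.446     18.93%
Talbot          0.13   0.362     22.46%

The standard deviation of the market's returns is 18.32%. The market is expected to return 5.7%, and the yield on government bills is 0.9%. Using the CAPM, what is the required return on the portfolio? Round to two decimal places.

5.25%

β_Varden = 0.577 × 43.13% / 18.32% = 1.3584
β_Paxton = 0.554 × 40.97% / 18.32% = 1.2389
β_Orrin = 0.446 × 18.93% / 18.32% = 0.4609
β_Talbot = 0.362 × 22.46% / 18.32% = 0.4438
β_P = Σ w_i β_i = 0.29×1.3584 + 0.24×1.2389 + 0.34×0.4609 + 0.13×0.4438 = 0.9057
MRP = 5.7% − 0.9% = 4.80%
E(R_P) = R_f + β_P × MRP = 0.9% + 0.9057 × 4.8% = 5.25%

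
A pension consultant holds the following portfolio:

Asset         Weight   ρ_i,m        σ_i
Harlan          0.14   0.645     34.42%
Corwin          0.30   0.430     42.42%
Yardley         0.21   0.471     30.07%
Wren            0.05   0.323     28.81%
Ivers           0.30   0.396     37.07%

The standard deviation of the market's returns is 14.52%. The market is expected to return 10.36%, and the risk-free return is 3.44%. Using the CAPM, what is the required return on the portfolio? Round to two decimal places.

β_Harlan = 0.645 × 34.42% / 14.52% = 1.5290
β_Corwin = 0.430 × 42.42% / 14.52% = 1.2562
β_Yardley = 0.471 × 30.07% / 14.52% = 0.9754
β_Wren = 0.323 × 28.81% / 14.52% = 0.6409
β_Ivers = 0.396 × 37.07% / 14.52% = 1.0110
β_P = Σ w_i β_i = 0.14×1.5290 + 0.30×1.2562 + 0.21×0.9754 + 0.05×0.6409 + 0.30×1.0110 = 1.1311
MRP = 10.36% − 3.44% = 6.92%
E(R_P) = R_f + β_P × MRP = 3.44% + 1.1311 × 6.92% = 11.27%

11.27%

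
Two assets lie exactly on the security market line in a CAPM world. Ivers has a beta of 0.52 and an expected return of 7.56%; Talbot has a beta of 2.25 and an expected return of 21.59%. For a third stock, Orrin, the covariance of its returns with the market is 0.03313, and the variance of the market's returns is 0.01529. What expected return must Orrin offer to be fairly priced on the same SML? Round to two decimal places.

MRP = (21.59% − 7.56%) / (2.25 − 0.52) = 8.1098%
R_f = 7.56% − 0.52 × 8.1098% = 3.3429%
β_Orrin = Cov / Var(R_m) = 0.03313 / 0.01529 = 2.1668
E(R_Orrin) = R_f + β × MRP = 3.3429% + 2.1668 × 8.1098% = 20.92%

20.92%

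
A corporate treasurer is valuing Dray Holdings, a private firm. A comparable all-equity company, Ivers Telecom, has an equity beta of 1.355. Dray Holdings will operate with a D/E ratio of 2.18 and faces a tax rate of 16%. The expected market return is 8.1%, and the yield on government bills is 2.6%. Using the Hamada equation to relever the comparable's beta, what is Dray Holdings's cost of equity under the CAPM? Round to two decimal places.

β_L = β_U × [1 + (1 − t)(D/E)] = 1.355 × [1 + (1 − 0.16) × 2.18]
    = 1.355 × [1 + 0.84 × 2.18] = 1.355 × 2.8312 = 3.8363
MRP = 8.1% − 2.6% = 5.50%
E(R) = R_f + β_L × MRP = 2.6% + 3.8363 × 5.5% = 23.70%

23.70%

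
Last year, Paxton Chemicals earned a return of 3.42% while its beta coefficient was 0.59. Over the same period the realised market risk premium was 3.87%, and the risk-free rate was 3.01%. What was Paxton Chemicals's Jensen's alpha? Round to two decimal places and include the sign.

CAPM benchmark = R_f + β(R_m − R_f) = 3.01% + 0.59 × 3.87% = 5.2933%
α = actual − benchmark = 3.42% − 5.2933% = -1.87%

-1.87%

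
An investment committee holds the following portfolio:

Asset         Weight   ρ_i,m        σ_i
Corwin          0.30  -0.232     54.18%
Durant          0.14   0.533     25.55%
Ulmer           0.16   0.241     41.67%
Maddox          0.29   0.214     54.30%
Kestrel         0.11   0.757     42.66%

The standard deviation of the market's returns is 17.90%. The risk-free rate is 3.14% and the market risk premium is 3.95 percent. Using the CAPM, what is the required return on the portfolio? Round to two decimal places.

4.61%

β_Corwin = -0.232 × 54.18% / 17.90% = -0.7022
β_Durant = 0.533 × 25.55% / 17.90% = 0.7608
β_Ulmer = 0.241 × 41.67% / 17.90% = 0.5610
β_Maddox = 0.214 × 54.30% / 17.90% = 0.6492
β_Kestrel = 0.757 × 42.66% / 17.90% = 1.8041
β_P = Σ w_i β_i = 0.30×-0.7022 + 0.14×0.7608 + 0.16×0.5610 + 0.29×0.6492 + 0.11×1.8041 = 0.3723
E(R_P) = R_f + β_P × MRP = 3.14% + 0.3723 × 3.95% = 4.61%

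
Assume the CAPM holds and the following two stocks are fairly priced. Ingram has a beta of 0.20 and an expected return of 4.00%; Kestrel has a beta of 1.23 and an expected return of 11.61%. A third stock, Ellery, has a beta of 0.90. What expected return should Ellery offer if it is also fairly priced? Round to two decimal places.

MRP (SML slope) = (11.61% − 4.00%) / (1.23 − 0.20) = 7.61% / 1.03 = 7.3883%
R_f (intercept) = 4.00% − 0.20 × 7.3883% = 2.5223%
E(R_Ellery) = R_f + β × MRP = 2.5223% + 0.90 × 7.3883% = 9.17%

9.17%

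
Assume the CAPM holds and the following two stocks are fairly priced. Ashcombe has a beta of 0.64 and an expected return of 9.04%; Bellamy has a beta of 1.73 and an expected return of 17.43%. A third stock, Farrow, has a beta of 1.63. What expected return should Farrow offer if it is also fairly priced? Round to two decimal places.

MRP (SML slope) = (17.43% − 9.04%) / (1.73 − 0.64) = 8.39% / 1.09 = 7.6972%
R_f (intercept) = 9.04% − 0.64 × 7.6972% = 4.1138%
E(R_Farrow) = R_f + β × MRP = 4.1138% + 1.63 × 7.6972% = 16.66%

16.66%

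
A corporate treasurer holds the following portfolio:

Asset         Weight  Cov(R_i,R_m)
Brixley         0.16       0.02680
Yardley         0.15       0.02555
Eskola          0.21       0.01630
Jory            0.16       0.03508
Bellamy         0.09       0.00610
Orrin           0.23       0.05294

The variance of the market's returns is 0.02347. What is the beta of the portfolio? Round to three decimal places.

β_Brixley = 0.02680 / 0.02347 = 1.1419
β_Yardley = 0.02555 / 0.02347 = 1.0886
β_Eskola = 0.01630 / 0.02347 = 0.6945
β_Jory = 0.03508 / 0.02347 = 1.4947
β_Bellamy = 0.00610 / 0.02347 = 0.2599
β_Orrin = 0.05294 / 0.02347 = 2.2556
β_P = Σ w_i β_i = 0.16×1.1419 + 0.15×1.0886 + 0.21×0.6945 + 0.16×1.4947 + 0.09×0.2599 + 0.23×2.2556 = 1.2732

1.273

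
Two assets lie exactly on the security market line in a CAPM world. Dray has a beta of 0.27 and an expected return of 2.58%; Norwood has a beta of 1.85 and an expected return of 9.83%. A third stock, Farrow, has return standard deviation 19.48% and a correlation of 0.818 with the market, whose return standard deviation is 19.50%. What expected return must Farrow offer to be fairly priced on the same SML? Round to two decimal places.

5.09%

MRP = (9.83% − 2.58%) / (1.85 − 0.27) = 4.5886%
R_f = 2.58% − 0.27 × 4.5886% = 1.3411%
β_Farrow = ρ·σ_i/σ_m = 0.818 × 19.48 / 19.50 = 0.8172
E(R_Farrow) = R_f + β × MRP = 1.3411% + 0.8172 × 4.5886% = 5.09%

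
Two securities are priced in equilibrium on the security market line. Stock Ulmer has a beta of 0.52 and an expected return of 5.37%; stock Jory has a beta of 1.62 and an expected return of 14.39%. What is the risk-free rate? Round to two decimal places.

1.11%

Both satisfy E(R) = R_f + β·MRP, so the slope of the SML is
MRP = (14.39% − 5.37%) / (1.62 − 0.52) = 9.02% / 1.10 = 8.2000%
R_f = E(R_Ulmer) − β_Ulmer·MRP = 5.37% − 0.52 × 8.2000% = 1.1060%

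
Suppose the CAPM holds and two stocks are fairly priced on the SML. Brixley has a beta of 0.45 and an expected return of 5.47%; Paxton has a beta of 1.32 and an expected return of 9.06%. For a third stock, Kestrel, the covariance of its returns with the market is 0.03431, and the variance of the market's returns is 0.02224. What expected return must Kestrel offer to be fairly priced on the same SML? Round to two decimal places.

MRP = (9.06% − 5.47%) / (1.32 − 0.45) = 4.1264%
R_f = 5.47% − 0.45 × 4.1264% = 3.6131%
β_Kestrel = Cov / Var(R_m) = 0.03431 / 0.02224 = 1.5427
E(R_Kestrel) = R_f + β × MRP = 3.6131% + 1.5427 × 4.1264% = 9.98%

9.98%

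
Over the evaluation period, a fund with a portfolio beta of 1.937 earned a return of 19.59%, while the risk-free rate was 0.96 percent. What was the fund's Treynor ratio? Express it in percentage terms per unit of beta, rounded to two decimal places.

Treynor = (R_P − R_f) / β_P = (19.59% − 0.96%) / 1.9370 = 18.63% / 1.9370 = 9.62%

9.62%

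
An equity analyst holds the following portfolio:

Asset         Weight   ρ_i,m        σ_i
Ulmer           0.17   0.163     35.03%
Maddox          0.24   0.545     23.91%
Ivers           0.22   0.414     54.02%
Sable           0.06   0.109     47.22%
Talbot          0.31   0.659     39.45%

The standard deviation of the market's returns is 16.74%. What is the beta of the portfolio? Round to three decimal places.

1.039

β_Ulmer = 0.163 × 35.03% / 16.74% = 0.3411
β_Maddox = 0.545 × 23.91% / 16.74% = 0.7784
β_Ivers = 0.414 × 54.02% / 16.74% = 1.3360
β_Sable = 0.109 × 47.22% / 16.74% = 0.3075
β_Talbot = 0.659 × 39.45% / 16.74% = 1.5530
β_P = Σ w_i β_i = 0.17×0.3411 + 0.24×0.7784 + 0.22×1.3360 + 0.06×0.3075 + 0.31×1.5530 = 1.0386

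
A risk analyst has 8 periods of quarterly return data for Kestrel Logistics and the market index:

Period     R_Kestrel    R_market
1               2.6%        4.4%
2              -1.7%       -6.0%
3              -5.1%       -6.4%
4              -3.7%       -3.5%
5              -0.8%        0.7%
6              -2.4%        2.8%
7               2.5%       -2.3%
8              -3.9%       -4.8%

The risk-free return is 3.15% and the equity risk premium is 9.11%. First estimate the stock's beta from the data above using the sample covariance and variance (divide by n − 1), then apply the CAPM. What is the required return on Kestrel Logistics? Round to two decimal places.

Mean R_i = (2.6 − 1.7 − 5.1 − 3.7 − 0.8 − 2.4 + 2.5 − 3.9) / 8 = -1.5625%
Mean R_m = (4.4 − 6.0 − 6.4 − 3.5 + 0.7 + 2.8 − 2.3 − 4.8) / 8 = -1.8875%
Σ(R_i − R̄_i)(R_m − R̄_m) = 49.3263  ⇒  Cov = 49.3263 / 7 = 7.0466
Σ(R_m − R̄_m)² = 116.7288  ⇒  Var(R_m) = 116.7288 / 7 = 16.6755
β = Cov / Var(R_m) = 7.0466 / 16.6755 = 0.4226
E(R) = R_f + β × MRP = 3.15% + 0.4226 × 9.11% = 7.00%

7.00%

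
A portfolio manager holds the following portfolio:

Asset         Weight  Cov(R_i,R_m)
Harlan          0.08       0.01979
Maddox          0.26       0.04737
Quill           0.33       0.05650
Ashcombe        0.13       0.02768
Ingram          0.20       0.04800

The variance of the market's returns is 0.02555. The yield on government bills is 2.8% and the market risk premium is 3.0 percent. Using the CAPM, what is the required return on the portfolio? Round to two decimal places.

8.17%

β_Harlan = 0.01979 / 0.02555 = 0.7746
β_Maddox = 0.04737 / 0.02555 = 1.8540
β_Quill = 0.05650 / 0.02555 = 2.2114
β_Ashcombe = 0.02768 / 0.02555 = 1.0834
β_Ingram = 0.04800 / 0.02555 = 1.8787
β_P = Σ w_i β_i = 0.08×0.7746 + 0.26×1.8540 + 0.33×2.2114 + 0.13×1.0834 + 0.20×1.8787 = 1.7904
E(R_P) = R_f + β_P × MRP = 2.8% + 1.7904 × 3.0% = 8.17%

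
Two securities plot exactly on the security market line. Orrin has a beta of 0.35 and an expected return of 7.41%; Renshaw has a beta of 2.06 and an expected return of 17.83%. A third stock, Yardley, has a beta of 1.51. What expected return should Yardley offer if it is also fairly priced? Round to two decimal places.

MRP (SML slope) = (17.83% − 7.41%) / (2.06 − 0.35) = 10.42% / 1.71 = 6.0936%
R_f (intercept) = 7.41% − 0.35 × 6.0936% = 5.2772%
E(R_Yardley) = R_f + β × MRP = 5.2772% + 1.51 × 6.0936% = 14.48%

14.48%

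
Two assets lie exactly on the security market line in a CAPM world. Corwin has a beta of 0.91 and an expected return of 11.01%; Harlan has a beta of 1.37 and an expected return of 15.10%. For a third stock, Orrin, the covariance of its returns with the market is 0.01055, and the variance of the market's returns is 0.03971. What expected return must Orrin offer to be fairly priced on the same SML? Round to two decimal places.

MRP = (15.10% − 11.01%) / (1.37 − 0.91) = 8.8913%
R_f = 11.01% − 0.91 × 8.8913% = 2.9189%
β_Orrin = Cov / Var(R_m) = 0.01055 / 0.03971 = 0.2657
E(R_Orrin) = R_f + β × MRP = 2.9189% + 0.2657 × 8.8913% = 5.28%

5.28%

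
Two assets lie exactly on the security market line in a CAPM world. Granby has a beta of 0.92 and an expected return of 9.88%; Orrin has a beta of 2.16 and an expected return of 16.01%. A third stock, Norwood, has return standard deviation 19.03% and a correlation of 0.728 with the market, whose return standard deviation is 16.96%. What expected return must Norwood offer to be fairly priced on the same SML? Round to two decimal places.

MRP = (16.01% − 9.88%) / (2.16 − 0.92) = 4.9435%
R_f = 9.88% − 0.92 × 4.9435% = 5.3320%
β_Norwood = ρ·σ_i/σ_m = 0.728 × 19.03 / 16.96 = 0.8169
E(R_Norwood) = R_f + β × MRP = 5.3320% + 0.8169 × 4.9435% = 9.37%

9.37%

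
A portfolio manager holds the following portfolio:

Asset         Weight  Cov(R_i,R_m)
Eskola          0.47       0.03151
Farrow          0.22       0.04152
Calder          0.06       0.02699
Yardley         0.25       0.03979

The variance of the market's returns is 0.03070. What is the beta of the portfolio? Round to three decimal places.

β_Eskola = 0.03151 / 0.03070 = 1.0264
β_Farrow = 0.04152 / 0.03070 = 1.3524
β_Calder = 0.02699 / 0.03070 = 0.8792
β_Yardley = 0.03979 / 0.03070 = 1.2961
β_P = Σ w_i β_i = 0.47×1.0264 + 0.22×1.3524 + 0.06×0.8792 + 0.25×1.2961 = 1.1567

1.157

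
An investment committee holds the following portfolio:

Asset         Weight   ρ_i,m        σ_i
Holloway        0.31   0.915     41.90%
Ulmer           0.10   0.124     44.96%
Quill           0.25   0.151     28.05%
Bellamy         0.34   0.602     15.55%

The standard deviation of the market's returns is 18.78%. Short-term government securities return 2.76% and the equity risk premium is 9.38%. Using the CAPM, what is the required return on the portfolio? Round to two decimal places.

β_Holloway = 0.915 × 41.90% / 18.78% = 2.0415
β_Ulmer = 0.124 × 44.96% / 18.78% = 0.2969
β_Quill = 0.151 × 28.05% / 18.78% = 0.2255
β_Bellamy = 0.602 × 15.55% / 18.78% = 0.4985
β_P = Σ w_i β_i = 0.31×2.0415 + 0.10×0.2969 + 0.25×0.2255 + 0.34×0.4985 = 0.8884
E(R_P) = R_f + β_P × MRP = 2.76% + 0.8884 × 9.38% = 11.09%

11.09%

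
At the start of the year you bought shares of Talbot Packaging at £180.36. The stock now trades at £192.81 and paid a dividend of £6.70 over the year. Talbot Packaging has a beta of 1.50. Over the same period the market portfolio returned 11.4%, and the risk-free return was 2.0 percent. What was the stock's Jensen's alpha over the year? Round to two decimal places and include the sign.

Realised HPR = (P1 + D1 − P0) / P0 = (192.81 + 6.70 − 180.36) / 180.36 = 19.15 / 180.36 = 10.6177%
MRP = 11.4% − 2.0% = 9.40%
CAPM required = R_f + β·MRP = 2.0% + 1.50 × 9.4% = 16.1000%
α = realised − required = 10.6177% − 16.1000% = -5.48%

-5.48%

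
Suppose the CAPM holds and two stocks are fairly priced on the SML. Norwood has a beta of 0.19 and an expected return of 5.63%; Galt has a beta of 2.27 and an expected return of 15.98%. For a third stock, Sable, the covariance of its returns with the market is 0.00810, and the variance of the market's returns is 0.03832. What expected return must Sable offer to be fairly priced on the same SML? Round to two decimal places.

5.74%

MRP = (15.98% − 5.63%) / (2.27 − 0.19) = 4.9760%
R_f = 5.63% − 0.19 × 4.9760% = 4.6846%
β_Sable = Cov / Var(R_m) = 0.00810 / 0.03832 = 0.2114
E(R_Sable) = R_f + β × MRP = 4.6846% + 0.2114 × 4.9760% = 5.74%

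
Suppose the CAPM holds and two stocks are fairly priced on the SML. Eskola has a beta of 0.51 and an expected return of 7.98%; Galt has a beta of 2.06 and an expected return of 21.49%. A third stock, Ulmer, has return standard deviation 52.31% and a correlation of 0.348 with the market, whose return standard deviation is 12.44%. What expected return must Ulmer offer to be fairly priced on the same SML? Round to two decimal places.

MRP = (21.49% − 7.98%) / (2.06 − 0.51) = 8.7161%
R_f = 7.98% − 0.51 × 8.7161% = 3.5348%
β_Ulmer = ρ·σ_i/σ_m = 0.348 × 52.31 / 12.44 = 1.4633
E(R_Ulmer) = R_f + β × MRP = 3.5348% + 1.4633 × 8.7161% = 16.29%

16.29%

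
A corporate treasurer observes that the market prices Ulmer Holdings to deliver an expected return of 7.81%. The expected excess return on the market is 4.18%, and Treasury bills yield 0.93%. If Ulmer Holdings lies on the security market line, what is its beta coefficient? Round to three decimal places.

β = (E(R) − R_f) / MRP = (7.81% − 0.93%) / 4.18% = 6.88% / 4.18% = 1.646

1.646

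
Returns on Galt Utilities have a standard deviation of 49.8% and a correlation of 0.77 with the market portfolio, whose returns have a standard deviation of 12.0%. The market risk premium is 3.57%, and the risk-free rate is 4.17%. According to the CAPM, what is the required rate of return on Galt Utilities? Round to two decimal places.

β = ρ × σ_i / σ_m = 0.77 × 49.8% / 12.0% = 3.1955
E(R) = 4.17% + 3.1955 × 3.57% = 15.58%

15.58%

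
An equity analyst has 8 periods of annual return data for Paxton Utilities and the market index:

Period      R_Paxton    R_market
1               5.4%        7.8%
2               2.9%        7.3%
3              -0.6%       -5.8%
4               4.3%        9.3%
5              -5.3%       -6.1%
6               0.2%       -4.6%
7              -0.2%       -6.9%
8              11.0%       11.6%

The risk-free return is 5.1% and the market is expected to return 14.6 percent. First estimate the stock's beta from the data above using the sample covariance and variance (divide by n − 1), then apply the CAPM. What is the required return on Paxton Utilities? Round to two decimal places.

10.10%

Mean R_i = (5.4 + 2.9 − 0.6 + 4.3 − 5.3 + 0.2 − 0.2 + 11.0) / 8 = 2.2125%
Mean R_m = (7.8 + 7.3 − 5.8 + 9.3 − 6.1 − 4.6 − 6.9 + 11.6) / 8 = 1.5750%
Σ(R_i − R̄_i)(R_m − R̄_m) = 239.2725  ⇒  Cov = 239.2725 / 7 = 34.1818
Σ(R_m − R̄_m)² = 454.9550  ⇒  Var(R_m) = 454.9550 / 7 = 64.9936
β = Cov / Var(R_m) = 34.1818 / 64.9936 = 0.5259
MRP = 14.6% − 5.1% = 9.50%
E(R) = R_f + β × MRP = 5.1% + 0.5259 × 9.5% = 10.10%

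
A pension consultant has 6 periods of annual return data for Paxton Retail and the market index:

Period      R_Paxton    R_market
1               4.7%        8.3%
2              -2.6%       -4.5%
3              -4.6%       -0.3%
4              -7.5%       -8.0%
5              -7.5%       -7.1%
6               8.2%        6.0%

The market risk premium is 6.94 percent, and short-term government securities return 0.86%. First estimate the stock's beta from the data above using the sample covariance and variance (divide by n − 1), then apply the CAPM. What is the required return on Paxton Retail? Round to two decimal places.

Mean R_i = (4.7 − 2.6 − 4.6 − 7.5 − 7.5 + 8.2) / 6 = -1.5500%
Mean R_m = (8.3 − 4.5 − 0.3 − 8.0 − 7.1 + 6.0) / 6 = -0.9333%
Σ(R_i − R̄_i)(R_m − R̄_m) = 205.8600  ⇒  Cov = 205.8600 / 5 = 41.1720
Σ(R_m − R̄_m)² = 234.4133  ⇒  Var(R_m) = 234.4133 / 5 = 46.8827
β = Cov / Var(R_m) = 41.1720 / 46.8827 = 0.8782
E(R) = R_f + β × MRP = 0.86% + 0.8782 × 6.94% = 6.95%

6.95%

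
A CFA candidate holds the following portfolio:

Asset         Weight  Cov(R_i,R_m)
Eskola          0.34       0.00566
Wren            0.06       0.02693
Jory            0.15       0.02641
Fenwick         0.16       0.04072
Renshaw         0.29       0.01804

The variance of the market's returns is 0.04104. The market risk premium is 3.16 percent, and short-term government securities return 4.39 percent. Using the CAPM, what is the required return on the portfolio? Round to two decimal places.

β_Eskola = 0.00566 / 0.04104 = 0.1379
β_Wren = 0.02693 / 0.04104 = 0.6562
β_Jory = 0.02641 / 0.04104 = 0.6435
β_Fenwick = 0.04072 / 0.04104 = 0.9922
β_Renshaw = 0.01804 / 0.04104 = 0.4396
β_P = Σ w_i β_i = 0.34×0.1379 + 0.06×0.6562 + 0.15×0.6435 + 0.16×0.9922 + 0.29×0.4396 = 0.4690
E(R_P) = R_f + β_P × MRP = 4.39% + 0.4690 × 3.16% = 5.87%

5.87%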